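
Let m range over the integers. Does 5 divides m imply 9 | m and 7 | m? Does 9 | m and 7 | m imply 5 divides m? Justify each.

Both directions fail.

(→) This fails: take m = 5. Certainly 5 ∣ 5, but 9 ∤ 5.

(←) This fails: take m = 63. Both 9 ∣ 63 and 7 ∣ 63, yet 63 is not a multiple of 5 (since 63 = 12·5 + 3), so 5 ∤ 63.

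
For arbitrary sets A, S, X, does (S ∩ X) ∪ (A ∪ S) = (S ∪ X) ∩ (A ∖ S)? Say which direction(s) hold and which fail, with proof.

The sets are not equal: only the reverse inclusion holds.

Forward inclusion. This inclusion fails. Take A = {1}, S = ∅, X = ∅; then 1 ∈ (S ∩ X) ∪ (A ∪ S) but 1 ∉ (S ∪ X) ∩ (A ∖ S).

Reverse inclusion. Let x ∈ (S ∪ X) ∩ (A ∖ S). Then x ∈ A ∩ X and x ∉ S, from which x ∈ (S ∩ X) ∪ (A ∪ S).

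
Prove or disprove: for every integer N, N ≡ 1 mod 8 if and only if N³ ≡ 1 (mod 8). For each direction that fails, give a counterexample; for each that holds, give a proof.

Both implications hold.

(⇐) For the converse, argue contrapositively. If N ≢ 1 (mod 8), then N is congruent to one of 0, 2, 3, 4, 5, 6, 7 modulo 8, and these give N³ ≡ 0, 0, 3, 0, 5, 0, 7 respectively — never 1.

(⇒) Suppose N ≡ 1 mod 8. Write N = 8j + 1. Then (8j + 1)³ = 512j³ + 192j² + 24j + 1 = 8(64j³ + 24j² + 3j) + 1, so N³ ≡ 1 (mod 8).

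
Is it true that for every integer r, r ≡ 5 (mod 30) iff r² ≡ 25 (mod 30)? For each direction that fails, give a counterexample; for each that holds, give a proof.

(→) Suppose r ≡ 5 (mod 30). Write r = 30j + 5. Then (30j + 5)² = 900j² + 300j + 25 = 30(30j² + 10j) + 25, so r² ≡ 25 (mod 30).

(←) This fails: take r = 25. Then 25² = 625 ≡ 25 (mod 30), yet 25 ≡ 25 (mod 30), not 5.

(⇒) holds; (⇐) fails.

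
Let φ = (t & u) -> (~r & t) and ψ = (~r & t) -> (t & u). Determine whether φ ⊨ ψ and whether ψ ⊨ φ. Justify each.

Neither direction holds.

(→) This fails. Under r = F, t = T, u = F, the left side is true but the right side is false.

(←) This fails. Under r = T, t = T, u = T, the left side is false but the right side is true.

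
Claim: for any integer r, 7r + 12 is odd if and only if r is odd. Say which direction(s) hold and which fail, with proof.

Forward direction. Suppose 7r + 12 is odd. Since 7 is odd, 7r and r have the same parity, so 7r + 12 ≡ r + 12 (mod 2). As 12 is even, 7r + 12 is odd exactly when r is odd. Thus r is odd.

Converse. Suppose r is odd; write r = 2j + 1. Then 7r + 12 = 7·(2j + 1) + 12 = 2·7j + 19, which is odd.

Equivalent; both directions hold.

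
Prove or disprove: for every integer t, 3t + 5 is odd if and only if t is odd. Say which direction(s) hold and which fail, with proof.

Neither direction holds.

(⇒) This fails: t = 0 gives 3t + 5 = 5, which is odd, but 0 is even, not odd.

(⇐) This also fails: t = 1 is odd, but 3t + 5 = 8 is even, not odd.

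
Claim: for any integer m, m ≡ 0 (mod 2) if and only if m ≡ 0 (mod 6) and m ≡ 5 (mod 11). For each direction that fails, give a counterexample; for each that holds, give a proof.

Not equivalent: only (⇐) holds.

Converse. If m ≡ 0 (mod 6) and m ≡ 5 (mod 11), then by the Chinese remainder theorem m ≡ 60 (mod 66). Since 60 ≡ 0 (mod 2) and 2 ∣ 66, we get m ≡ 0 (mod 2).

Forward direction. This fails: m = 0 gives 0 ≡ 0 (mod 2) but 0 ≡ 0 (mod 11), so the conjunction on the right does not hold.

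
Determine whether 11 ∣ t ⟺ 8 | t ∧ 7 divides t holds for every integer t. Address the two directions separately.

(⇒) This fails: take t = 11. Certainly 11 ∣ 11, but 8 ∤ 11.

(⇐) This fails: take t = 56. Both 8 ∣ 56 and 7 ∣ 56, yet 56 is not a multiple of 11 (since 56 = 5·11 + 1), so 11 ∤ 56.

(⇒) fails and (⇐) fails.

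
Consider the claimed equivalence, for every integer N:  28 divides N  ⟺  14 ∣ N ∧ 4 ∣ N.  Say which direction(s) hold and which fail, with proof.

(⇒) If 28 ∣ N, write N = 28q. Since 28 = 2·14, N = 14·(2q), so 14 ∣ N; and since 28 = 7·4, N = 4·(7q), so 4 ∣ N.

(⇐) Suppose 14 ∣ N and 4 ∣ N. Any common multiple of 14 and 4 is a multiple of their lcm; here lcm(14, 4) = 14·4/gcd(14, 4) = 56/2 = 28, so 28 ∣ N.

Both directions hold; the statement is true.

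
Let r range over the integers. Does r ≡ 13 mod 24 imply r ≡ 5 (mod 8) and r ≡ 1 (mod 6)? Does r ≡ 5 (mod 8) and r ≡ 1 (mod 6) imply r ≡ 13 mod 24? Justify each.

Equivalent; both directions hold.

(⇐) If r ≡ 5 (mod 8) and r ≡ 1 (mod 6), then by the Chinese remainder theorem r ≡ 13 (mod 24). This is exactly r ≡ 13 (mod 24).

(⇒) Suppose r ≡ 13 (mod 24); write r = 24j + 13. Since 8 ∣ 24, reducing mod 8 gives r ≡ 13 ≡ 5 (mod 8); since 6 ∣ 24, reducing mod 6 gives r ≡ 13 ≡ 1 (mod 6).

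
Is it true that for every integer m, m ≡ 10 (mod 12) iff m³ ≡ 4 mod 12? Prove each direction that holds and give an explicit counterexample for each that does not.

(⇒) holds; (⇐) fails.

(⇒) Suppose m ≡ 10 (mod 12). Write m = 12j + 10. Then (12j + 10)³ = 1728j³ + 4320j² + 3600j + 1000 = 12(144j³ + 360j² + 300j + 83) + 4, so m³ ≡ 4 (mod 12).

(⇐) This fails: take m = 4. Then 4³ = 64 ≡ 4 (mod 12), yet 4 ≡ 4 (mod 12), not 10.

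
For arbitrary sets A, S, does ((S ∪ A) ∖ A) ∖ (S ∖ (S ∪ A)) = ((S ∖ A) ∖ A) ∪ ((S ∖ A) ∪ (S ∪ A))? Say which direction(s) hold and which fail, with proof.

Forward inclusion. Let x ∈ ((S ∪ A) ∖ A) ∖ (S ∖ (S ∪ A)). Then x ∈ S and x ∉ A, from which x ∈ ((S ∖ A) ∖ A) ∪ ((S ∖ A) ∪ (S ∪ A)).

Reverse inclusion. This inclusion fails. Take A = {1}, S = ∅; then 1 ∈ ((S ∖ A) ∖ A) ∪ ((S ∖ A) ∪ (S ∪ A)) but 1 ∉ ((S ∪ A) ∖ A) ∖ (S ∖ (S ∪ A)).

(⊆) holds; (⊇) fails.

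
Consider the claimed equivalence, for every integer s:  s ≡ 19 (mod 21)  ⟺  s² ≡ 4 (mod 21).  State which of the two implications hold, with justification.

Only the forward implication holds.

[⇐] This fails: take s = 2. Then 2² = 4 ≡ 4 (mod 21), yet 2 ≡ 2 (mod 21), not 19.

[⇒] Suppose s ≡ 19 (mod 21). Write s = 21j + 19. Then (21j + 19)² = 441j² + 798j + 361 = 21(21j² + 38j + 17) + 4, so s² ≡ 4 (mod 21).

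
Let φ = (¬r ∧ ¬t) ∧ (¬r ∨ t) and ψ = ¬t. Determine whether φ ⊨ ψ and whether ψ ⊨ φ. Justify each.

Not equivalent: only (⇒) holds.

(→) Assume the antecedent. If t is true, the antecedent cannot hold. If t is false, ¬t reduces to true regardless of the other variables. Either way ¬t holds.

(←) This fails. Under t = F, r = T, the left side is false but the right side is true.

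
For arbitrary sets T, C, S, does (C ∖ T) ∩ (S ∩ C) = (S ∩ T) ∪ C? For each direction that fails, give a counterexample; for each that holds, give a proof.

Forward inclusion. Let x ∈ (C ∖ T) ∩ (S ∩ C). Then x ∈ C ∩ S and x ∉ T, from which x ∈ (S ∩ T) ∪ C.

Reverse inclusion. This inclusion fails. Take T = ∅, C = {1}, S = ∅; then 1 ∈ (S ∩ T) ∪ C but 1 ∉ (C ∖ T) ∩ (S ∩ C).

Only the forward inclusion holds.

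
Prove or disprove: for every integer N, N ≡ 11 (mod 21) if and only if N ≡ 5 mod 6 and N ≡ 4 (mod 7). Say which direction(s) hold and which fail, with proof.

Only the converse holds.

Converse. If N ≡ 5 (mod 6) and N ≡ 4 (mod 7), then by the Chinese remainder theorem N ≡ 11 (mod 42). Since 11 ≡ 11 (mod 21) and 21 ∣ 42, we get N ≡ 11 (mod 21).

Forward direction. This fails: N = 32 gives 32 ≡ 11 (mod 21) but 32 ≡ 2 (mod 6), so the conjunction on the right does not hold.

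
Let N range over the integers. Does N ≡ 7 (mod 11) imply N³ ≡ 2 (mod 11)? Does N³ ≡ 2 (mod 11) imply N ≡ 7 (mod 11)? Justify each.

(→) Suppose N ≡ 7 (mod 11). Write N = 11j + 7. Then (11j + 7)³ = 1331j³ + 2541j² + 1617j + 343 = 11(121j³ + 231j² + 147j + 31) + 2, so N³ ≡ 2 (mod 11).

(←) For the converse, argue contrapositively. If N ≢ 7 (mod 11), then N is congruent to one of 0, 1, 2, 3, 4, 5, 6, 8, 9, 10 modulo 11, and these give N³ ≡ 0, 1, 8, 5, 9, 4, 7, 6, 3, 10 respectively — never 2.

Both directions hold.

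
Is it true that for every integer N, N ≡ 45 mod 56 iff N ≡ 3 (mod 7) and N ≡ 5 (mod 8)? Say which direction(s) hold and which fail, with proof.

[⇒] Suppose N ≡ 45 (mod 56); write N = 56j + 45. Since 7 ∣ 56, reducing mod 7 gives N ≡ 45 ≡ 3 (mod 7); since 8 ∣ 56, reducing mod 8 gives N ≡ 45 ≡ 5 (mod 8).

[⇐] Conversely, if N ≡ 3 (mod 7) and N ≡ 5 (mod 8), then by the Chinese remainder theorem N ≡ 45 (mod 56). This is exactly N ≡ 45 (mod 56).

Both implications hold.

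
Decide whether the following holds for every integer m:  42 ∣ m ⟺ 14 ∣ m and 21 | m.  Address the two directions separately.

(⟹) If 42 ∣ m, write m = 42q. Since 42 = 3·14, m = 14·(3q), so 14 ∣ m; and since 42 = 2·21, m = 21·(2q), so 21 ∣ m.

(⟸) Suppose 14 ∣ m and 21 ∣ m. Any common multiple of 14 and 21 is a multiple of their lcm; here lcm(14, 21) = 14·21/gcd(14, 21) = 294/7 = 42, so 42 ∣ m.

The biconditional holds.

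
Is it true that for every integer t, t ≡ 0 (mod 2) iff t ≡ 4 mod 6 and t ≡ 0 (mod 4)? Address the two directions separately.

(⟹) This fails: t = 0 gives 0 ≡ 0 (mod 2) but 0 ≡ 0 (mod 6), so the conjunction on the right does not hold.

(⟸) Conversely, if t ≡ 4 (mod 6) and t ≡ 0 (mod 4), then by the Chinese remainder theorem t ≡ 4 (mod 12). Since 4 ≡ 0 (mod 2) and 2 ∣ 12, we get t ≡ 0 (mod 2).

(⇒) fails; (⇐) holds.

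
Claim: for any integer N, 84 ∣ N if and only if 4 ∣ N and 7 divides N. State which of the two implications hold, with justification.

[⇒] If 84 ∣ N, write N = 84q. Since 84 = 21·4, N = 4·(21q), so 4 ∣ N; and since 84 = 12·7, N = 7·(12q), so 7 ∣ N.

[⇐] This fails: take N = 28. Both 4 ∣ 28 and 7 ∣ 28, yet 28 is not a multiple of 84 (since 28 = 0·84 + 28), so 84 ∤ 28.

Only the forward direction holds.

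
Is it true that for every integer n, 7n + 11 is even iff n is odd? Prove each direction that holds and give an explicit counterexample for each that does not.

Forward direction. Suppose 7n + 11 is even. Since 7 is odd, 7n and n have the same parity, so 7n + 11 ≡ n + 11 (mod 2). As 11 is odd, 7n + 11 is even exactly when n is odd. Thus n is odd.

Converse. Suppose n is odd; write n = 2j + 1. Then 7n + 11 = 7·(2j + 1) + 11 = 2·7j + 18, which is even.

The biconditional holds.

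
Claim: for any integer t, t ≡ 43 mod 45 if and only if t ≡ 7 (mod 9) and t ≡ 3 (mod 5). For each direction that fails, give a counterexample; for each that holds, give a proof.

Equivalent; both directions hold.

Forward direction. Suppose t ≡ 43 (mod 45); write t = 45j + 43. Since 9 ∣ 45, reducing mod 9 gives t ≡ 43 ≡ 7 (mod 9); since 5 ∣ 45, reducing mod 5 gives t ≡ 43 ≡ 3 (mod 5).

Converse. If t ≡ 7 (mod 9) and t ≡ 3 (mod 5), then by the Chinese remainder theorem t ≡ 43 (mod 45). This is exactly t ≡ 43 (mod 45).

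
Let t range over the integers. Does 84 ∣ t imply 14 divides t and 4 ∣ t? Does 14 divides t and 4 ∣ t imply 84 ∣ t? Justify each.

[⇐] This fails: take t = 28. Both 14 ∣ 28 and 4 ∣ 28, yet 28 is not a multiple of 84 (since 28 = 0·84 + 28), so 84 ∤ 28.

[⇒] If 84 ∣ t, write t = 84q. Since 84 = 6·14, t = 14·(6q), so 14 ∣ t; and since 84 = 21·4, t = 4·(21q), so 4 ∣ t.

(⇒) holds; (⇐) fails.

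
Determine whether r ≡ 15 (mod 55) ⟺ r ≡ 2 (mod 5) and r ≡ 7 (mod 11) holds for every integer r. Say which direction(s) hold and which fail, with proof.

(⇒) This fails: r = 15 gives 15 ≡ 15 (mod 55) but 15 ≡ 0 (mod 5), so the conjunction on the right does not hold.

(⇐) This fails: r = 7 satisfies both congruences on the right (7 ≡ 2 mod 5 and 7 ≡ 7 mod 11) yet 7 ≡ 7 (mod 55), not 15.

Neither direction holds.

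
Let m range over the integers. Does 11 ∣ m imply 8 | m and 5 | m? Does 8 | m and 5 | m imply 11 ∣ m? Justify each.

Neither implication holds.

(⇒) This fails: take m = 11. Certainly 11 ∣ 11, but 8 ∤ 11.

(⇐) This fails: take m = 40. Both 8 ∣ 40 and 5 ∣ 40, yet 40 is not a multiple of 11 (since 40 = 3·11 + 7), so 11 ∤ 40.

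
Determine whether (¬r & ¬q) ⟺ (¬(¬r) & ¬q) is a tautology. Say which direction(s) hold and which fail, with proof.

(⟹) This fails. Under r = F, q = F, the left side is true but the right side is false.

(⟸) This fails. Under r = T, q = F, the left side is false but the right side is true.

Neither direction holds.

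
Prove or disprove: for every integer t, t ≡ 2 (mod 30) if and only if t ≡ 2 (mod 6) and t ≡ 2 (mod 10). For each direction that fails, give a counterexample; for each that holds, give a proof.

The biconditional holds.

(⟹) Suppose t ≡ 2 (mod 30); write t = 30j + 2. Since 6 ∣ 30, reducing mod 6 gives t ≡ 2 (mod 6); since 10 ∣ 30, reducing mod 10 gives t ≡ 2 (mod 10).

(⟸) Conversely, if t ≡ 2 (mod 6) and t ≡ 2 (mod 10), then by the Chinese remainder theorem t ≡ 2 (mod 30). This is exactly t ≡ 2 (mod 30).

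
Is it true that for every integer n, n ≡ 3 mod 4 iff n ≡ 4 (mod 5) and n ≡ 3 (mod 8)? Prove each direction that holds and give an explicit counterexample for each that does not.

Only the reverse direction holds.

Forward direction. This fails: n = 3 gives 3 ≡ 3 (mod 4) but 3 ≡ 3 (mod 5), so the conjunction on the right does not hold.

Converse. If n ≡ 4 (mod 5) and n ≡ 3 (mod 8), then by the Chinese remainder theorem n ≡ 19 (mod 40). Since 19 ≡ 3 (mod 4) and 4 ∣ 40, we get n ≡ 3 (mod 4).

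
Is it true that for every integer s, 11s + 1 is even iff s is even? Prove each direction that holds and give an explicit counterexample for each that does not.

Both directions fail.

(⟹) This fails: s = 3 gives 11s + 1 = 34, which is even, but 3 is odd, not even.

(⟸) This also fails: s = 0 is even, but 11s + 1 = 1 is odd, not even.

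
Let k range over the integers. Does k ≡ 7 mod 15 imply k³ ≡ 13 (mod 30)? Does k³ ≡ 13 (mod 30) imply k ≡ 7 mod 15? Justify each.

Forward direction. This fails: take k = 22. Then 22 ≡ 7 (mod 15), but 22³ = 10648 ≡ 28 (mod 30), not 13.

Converse. The residues r modulo 30 with r³ ≡ 13 (mod 30) are exactly {7}, and each is ≡ 7 (mod 15).

Only the converse holds.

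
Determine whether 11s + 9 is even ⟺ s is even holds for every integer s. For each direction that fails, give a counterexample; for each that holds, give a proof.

(→) This fails: s = 5 gives 11s + 9 = 64, which is even, but 5 is odd, not even.

(←) This also fails: s = 4 is even, but 11s + 9 = 53 is odd, not even.

Both directions fail.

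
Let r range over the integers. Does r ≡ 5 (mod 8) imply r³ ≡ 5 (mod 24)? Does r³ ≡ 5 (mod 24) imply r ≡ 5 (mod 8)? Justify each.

(⇒) This fails: take r = 13. Then 13 ≡ 5 (mod 8), but 13³ = 2197 ≡ 13 (mod 24), not 5.

(⇐) Conversely, the residues r modulo 24 with r³ ≡ 5 (mod 24) are exactly {5}, and each is ≡ 5 (mod 8).

Only the converse holds.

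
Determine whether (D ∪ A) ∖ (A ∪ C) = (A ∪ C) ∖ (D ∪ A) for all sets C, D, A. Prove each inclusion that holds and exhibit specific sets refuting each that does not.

(⊆) fails and (⊇) fails.

Forward inclusion. This inclusion fails. Take C = ∅, D = {1}, A = ∅; then 1 ∈ (D ∪ A) ∖ (A ∪ C) but 1 ∉ (A ∪ C) ∖ (D ∪ A).

Reverse inclusion. This inclusion fails. Take C = {1}, D = ∅, A = ∅; then 1 ∈ (A ∪ C) ∖ (D ∪ A) but 1 ∉ (D ∪ A) ∖ (A ∪ C).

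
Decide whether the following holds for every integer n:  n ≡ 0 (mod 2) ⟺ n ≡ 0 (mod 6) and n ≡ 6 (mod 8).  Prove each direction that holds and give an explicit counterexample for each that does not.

(⇐) If n ≡ 0 (mod 6) and n ≡ 6 (mod 8), then by the Chinese remainder theorem n ≡ 6 (mod 24). Since 6 ≡ 0 (mod 2) and 2 ∣ 24, we get n ≡ 0 (mod 2).

(⇒) This fails: n = 0 gives 0 ≡ 0 (mod 2) but 0 ≡ 0 (mod 8), so the conjunction on the right does not hold.

(⇒) fails; (⇐) holds.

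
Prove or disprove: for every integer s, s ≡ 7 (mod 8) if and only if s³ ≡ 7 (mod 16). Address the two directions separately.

(⟹) This fails: take s = 15. Then 15 ≡ 7 (mod 8), but 15³ = 3375 ≡ 15 (mod 16), not 7.

(⟸) Conversely, the residues r modulo 16 with r³ ≡ 7 (mod 16) are exactly {7}, and each is ≡ 7 (mod 8).

(⇒) fails; (⇐) holds.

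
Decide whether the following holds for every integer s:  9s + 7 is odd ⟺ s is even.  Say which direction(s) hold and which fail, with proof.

(⟹) Suppose 9s + 7 is odd. Since 9 is odd, 9s and s have the same parity, so 9s + 7 ≡ s + 7 (mod 2). As 7 is odd, 9s + 7 is odd exactly when s is even. Thus s is even.

(⟸) Conversely, suppose s is even; write s = 2j. Then 9s + 7 = 9·(2j) + 7 = 2·9j + 7, which is odd.

Both directions hold.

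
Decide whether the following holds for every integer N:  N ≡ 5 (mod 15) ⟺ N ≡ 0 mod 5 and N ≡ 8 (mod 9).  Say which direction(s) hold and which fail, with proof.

Not equivalent: only (⇐) holds.

[⇒] This fails: N = 20 gives 20 ≡ 5 (mod 15) but 20 ≡ 2 (mod 9), so the conjunction on the right does not hold.

[⇐] Conversely, if N ≡ 0 (mod 5) and N ≡ 8 (mod 9), then by the Chinese remainder theorem N ≡ 35 (mod 45). Since 35 ≡ 5 (mod 15) and 15 ∣ 45, we get N ≡ 5 (mod 15).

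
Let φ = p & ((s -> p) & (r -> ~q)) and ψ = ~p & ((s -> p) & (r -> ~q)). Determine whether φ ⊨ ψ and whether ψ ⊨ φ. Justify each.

Forward direction. This fails. Under s = F, q = F, r = F, p = T, the left side is true but the right side is false.

Converse. This fails. Under s = F, q = F, r = F, p = F, the left side is false but the right side is true.

(⇒) fails and (⇐) fails.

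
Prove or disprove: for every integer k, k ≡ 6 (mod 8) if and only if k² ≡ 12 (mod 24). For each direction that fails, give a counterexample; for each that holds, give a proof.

Neither implication holds.

[⇒] This fails: take k = 14. Then 14 ≡ 6 (mod 8), but 14² = 196 ≡ 4 (mod 24), not 12.

[⇐] This fails: take k = 18. Then 18² = 324 ≡ 12 (mod 24), yet 18 ≡ 2 (mod 8), not 6.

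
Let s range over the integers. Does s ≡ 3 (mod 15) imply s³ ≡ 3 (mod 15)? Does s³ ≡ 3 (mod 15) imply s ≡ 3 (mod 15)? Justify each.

(⇒) fails and (⇐) fails.

(⟹) This fails: take s = 3. Then 3 ≡ 3 (mod 15), but 3³ = 27 ≡ 12 (mod 15), not 3.

(⟸) This fails: take s = 12. Then 12³ = 1728 ≡ 3 (mod 15), yet 12 ≡ 12 (mod 15), not 3.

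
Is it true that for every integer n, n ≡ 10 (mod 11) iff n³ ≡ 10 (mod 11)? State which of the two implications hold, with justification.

Both implications hold.

(⇐) For the converse, argue contrapositively. If n ≢ 10 (mod 11), then n is congruent to one of 0, 1, 2, 3, 4, 5, 6, 7, 8, 9 modulo 11, and these give n³ ≡ 0, 1, 8, 5, 9, 4, 7, 2, 6, 3 respectively — never 10.

(⇒) Suppose n ≡ 10 (mod 11). Write n = 11j + 10. Then (11j + 10)³ = 1331j³ + 3630j² + 3300j + 1000 = 11(121j³ + 330j² + 300j + 90) + 10, so n³ ≡ 10 (mod 11).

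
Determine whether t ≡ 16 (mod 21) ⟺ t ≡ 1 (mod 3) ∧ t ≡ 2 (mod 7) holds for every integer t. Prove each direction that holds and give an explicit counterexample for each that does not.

Both implications hold.

[⇒] Suppose t ≡ 16 (mod 21); write t = 21j + 16. Since 3 ∣ 21, reducing mod 3 gives t ≡ 16 ≡ 1 (mod 3); since 7 ∣ 21, reducing mod 7 gives t ≡ 16 ≡ 2 (mod 7).

[⇐] Conversely, if t ≡ 1 (mod 3) and t ≡ 2 (mod 7), then by the Chinese remainder theorem t ≡ 16 (mod 21). This is exactly t ≡ 16 (mod 21).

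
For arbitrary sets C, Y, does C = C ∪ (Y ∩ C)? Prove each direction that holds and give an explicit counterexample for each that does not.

Forward inclusion. Let x ∈ C. Then either x ∈ C and x ∉ Y; or x ∈ C ∩ Y. In each case x ∈ C ∪ (Y ∩ C), so C ⊆ C ∪ (Y ∩ C).

Reverse inclusion. Let x ∈ C ∪ (Y ∩ C). Then either x ∈ C and x ∉ Y; or x ∈ C ∩ Y. In each case x ∈ C, so C ∪ (Y ∩ C) ⊆ C.

Both inclusions hold; the sets are equal.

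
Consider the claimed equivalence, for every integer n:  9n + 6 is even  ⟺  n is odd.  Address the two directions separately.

[⇒] This fails: n = 6 gives 9n + 6 = 60, which is even, but 6 is even, not odd.

[⇐] This also fails: n = 5 is odd, but 9n + 6 = 51 is odd, not even.

Neither direction holds.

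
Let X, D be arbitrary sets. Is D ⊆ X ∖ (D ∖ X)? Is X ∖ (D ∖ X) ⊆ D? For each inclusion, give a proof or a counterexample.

(⊆) This inclusion fails. Take X = ∅, D = {1}; then 1 ∈ D but 1 ∉ X ∖ (D ∖ X).

(⊇) This inclusion fails. Take X = {1}, D = ∅; then 1 ∈ X ∖ (D ∖ X) but 1 ∉ D.

(⊆) fails and (⊇) fails.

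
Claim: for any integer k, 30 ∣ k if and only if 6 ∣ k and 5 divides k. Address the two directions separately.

(⟹) If 30 ∣ k, write k = 30q. Since 30 = 5·6, k = 6·(5q), so 6 ∣ k; and since 30 = 6·5, k = 5·(6q), so 5 ∣ k.

(⟸) Suppose 6 ∣ k and 5 ∣ k. Any common multiple of 6 and 5 is a multiple of their lcm; here gcd(6, 5) = 1, so lcm(6, 5) = 6·5 = 30, so 30 ∣ k.

Both directions hold.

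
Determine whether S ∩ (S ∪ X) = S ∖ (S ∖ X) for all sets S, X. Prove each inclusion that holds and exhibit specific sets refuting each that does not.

(⊆) fails; (⊇) holds.

(⊆) This inclusion fails. Take S = {1}, X = ∅; then 1 ∈ S ∩ (S ∪ X) but 1 ∉ S ∖ (S ∖ X).

(⊇) Let x ∈ S ∖ (S ∖ X). Then x ∈ S ∩ X, from which x ∈ S ∩ (S ∪ X).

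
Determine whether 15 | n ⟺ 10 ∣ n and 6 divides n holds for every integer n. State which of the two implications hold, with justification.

Forward direction. This fails: take n = 15. Certainly 15 ∣ 15, but 10 ∤ 15.

Converse. Suppose 10 ∣ n and 6 ∣ n. Any common multiple of 10 and 6 is a multiple of their lcm; here lcm(10, 6) = 10·6/gcd(10, 6) = 60/2 = 30, so 30 ∣ n. Since 15 ∣ 30, it follows that 15 ∣ n.

(⇒) fails; (⇐) holds.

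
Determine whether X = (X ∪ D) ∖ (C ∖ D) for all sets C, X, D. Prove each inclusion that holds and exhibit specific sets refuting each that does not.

(⊆) This inclusion fails. Take C = {1}, X = {1}, D = ∅; then 1 ∈ X but 1 ∉ (X ∪ D) ∖ (C ∖ D).

(⊇) This inclusion fails. Take C = ∅, X = ∅, D = {1}; then 1 ∈ (X ∪ D) ∖ (C ∖ D) but 1 ∉ X.

Both inclusions fail.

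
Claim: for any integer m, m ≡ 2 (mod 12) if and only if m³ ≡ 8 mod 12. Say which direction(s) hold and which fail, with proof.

(⟹) Suppose m ≡ 2 (mod 12). Write m = 12j + 2. Then (12j + 2)³ = 1728j³ + 864j² + 144j + 8 = 12(144j³ + 72j² + 12j) + 8, so m³ ≡ 8 (mod 12).

(⟸) This fails: take m = 8. Then 8³ = 512 ≡ 8 (mod 12), yet 8 ≡ 8 (mod 12), not 2.

Only the forward direction holds.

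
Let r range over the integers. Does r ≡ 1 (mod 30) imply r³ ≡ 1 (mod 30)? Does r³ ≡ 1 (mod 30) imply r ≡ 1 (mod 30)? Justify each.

Both directions hold.

(⟹) Suppose r ≡ 1 (mod 30). Write r = 30j + 1. Then (30j + 1)³ = 27000j³ + 2700j² + 90j + 1 = 30(900j³ + 90j² + 3j) + 1, so r³ ≡ 1 (mod 30).

(⟸) Conversely, suppose r³ ≡ 1 (mod 30). The only residue r in {0, …, 29} with r³ ≡ 1 (mod 30) is r = 1, so r ≡ 1 (mod 30).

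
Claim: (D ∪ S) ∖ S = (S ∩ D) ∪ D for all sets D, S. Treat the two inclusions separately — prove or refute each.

(⊆) Let x ∈ (D ∪ S) ∖ S. Then x ∈ D and x ∉ S, from which x ∈ (S ∩ D) ∪ D.

(⊇) This inclusion fails. Take D = {1}, S = {1}; then 1 ∈ (S ∩ D) ∪ D but 1 ∉ (D ∪ S) ∖ S.

The sets are not equal: only the forward inclusion holds.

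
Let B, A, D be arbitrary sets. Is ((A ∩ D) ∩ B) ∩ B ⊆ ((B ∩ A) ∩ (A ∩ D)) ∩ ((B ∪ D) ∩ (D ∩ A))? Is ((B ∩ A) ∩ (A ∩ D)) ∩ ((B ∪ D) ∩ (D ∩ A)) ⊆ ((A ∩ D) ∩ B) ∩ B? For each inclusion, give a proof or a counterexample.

Forward inclusion. Let x ∈ ((A ∩ D) ∩ B) ∩ B. Then x ∈ B ∩ A ∩ D, from which x ∈ ((B ∩ A) ∩ (A ∩ D)) ∩ ((B ∪ D) ∩ (D ∩ A)).

Reverse inclusion. Let x ∈ ((B ∩ A) ∩ (A ∩ D)) ∩ ((B ∪ D) ∩ (D ∩ A)). Then x ∈ B ∩ A ∩ D, from which x ∈ ((A ∩ D) ∩ B) ∩ B.

The two sets are equal.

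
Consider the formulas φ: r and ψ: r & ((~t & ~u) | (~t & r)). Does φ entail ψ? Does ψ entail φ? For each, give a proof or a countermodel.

The forward direction fails; the converse holds.

(⇒) This fails. Under t = T, r = T, u = F, the left side is true but the right side is false.

(⇐) Assume the antecedent. If t is true, the antecedent cannot hold. If t is false, the antecedent forces (t = F, r = T, u = F) or (t = F, r = T, u = T), and r holds there. Either way r holds.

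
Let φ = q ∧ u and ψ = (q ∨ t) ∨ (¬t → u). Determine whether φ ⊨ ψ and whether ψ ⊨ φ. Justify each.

Only the forward direction holds.

Forward direction. Assume the antecedent. If u is true, (q ∨ t) ∨ (¬t → u) reduces to true regardless of the other variables. If u is false, the antecedent cannot hold. Either way (q ∨ t) ∨ (¬t → u) holds.

Converse. This fails. Under u = T, t = F, q = F, the left side is false but the right side is true.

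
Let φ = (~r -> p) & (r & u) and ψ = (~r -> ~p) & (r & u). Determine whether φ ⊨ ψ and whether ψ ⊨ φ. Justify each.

Forward direction. Assume the antecedent. If r is true, the antecedent forces (r = T, p = F, u = T) or (r = T, p = T, u = T), and (~r -> ~p) & (r & u) holds there. If r is false, the antecedent cannot hold. Either way (~r -> ~p) & (r & u) holds.

Converse. Assume the antecedent. If r is true, the antecedent forces (r = T, p = F, u = T) or (r = T, p = T, u = T), and (~r -> p) & (r & u) holds there. If r is false, the antecedent cannot hold. Either way (~r -> p) & (r & u) holds.

Both implications hold.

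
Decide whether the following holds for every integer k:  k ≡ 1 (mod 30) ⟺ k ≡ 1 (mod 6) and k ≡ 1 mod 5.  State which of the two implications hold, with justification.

Forward direction. Suppose k ≡ 1 (mod 30); write k = 30j + 1. Since 6 ∣ 30, reducing mod 6 gives k ≡ 1 (mod 6); since 5 ∣ 30, reducing mod 5 gives k ≡ 1 (mod 5).

Converse. If k ≡ 1 (mod 6) and k ≡ 1 (mod 5), then by the Chinese remainder theorem k ≡ 1 (mod 30). This is exactly k ≡ 1 (mod 30).

Both directions hold; the statement is true.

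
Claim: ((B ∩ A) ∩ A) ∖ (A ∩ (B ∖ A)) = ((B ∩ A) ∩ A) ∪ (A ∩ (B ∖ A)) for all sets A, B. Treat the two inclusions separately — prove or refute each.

Forward inclusion. Let x ∈ ((B ∩ A) ∩ A) ∖ (A ∩ (B ∖ A)). Then x ∈ A ∩ B, from which x ∈ ((B ∩ A) ∩ A) ∪ (A ∩ (B ∖ A)).

Reverse inclusion. Let x ∈ ((B ∩ A) ∩ A) ∪ (A ∩ (B ∖ A)). Then x ∈ A ∩ B, from which x ∈ ((B ∩ A) ∩ A) ∖ (A ∩ (B ∖ A)).

Both inclusions hold.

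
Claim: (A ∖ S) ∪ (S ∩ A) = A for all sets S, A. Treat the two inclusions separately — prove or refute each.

(⟸) Let x ∈ A. Then either x ∈ A and x ∉ S; or x ∈ S ∩ A. In each case x ∈ (A ∖ S) ∪ (S ∩ A), so A ⊆ (A ∖ S) ∪ (S ∩ A).

(⟹) Let x ∈ (A ∖ S) ∪ (S ∩ A). Then either x ∈ A and x ∉ S; or x ∈ S ∩ A. In each case x ∈ A, so (A ∖ S) ∪ (S ∩ A) ⊆ A.

Both inclusions hold; the sets are equal.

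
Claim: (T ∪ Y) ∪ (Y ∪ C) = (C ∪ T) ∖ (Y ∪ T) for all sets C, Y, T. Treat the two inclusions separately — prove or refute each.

(⊇) Let x ∈ (C ∪ T) ∖ (Y ∪ T). Then x ∈ C and x ∉ Y, T, from which x ∈ (T ∪ Y) ∪ (Y ∪ C).

(⊆) This inclusion fails. Take C = ∅, Y = {1}, T = ∅; then 1 ∈ (T ∪ Y) ∪ (Y ∪ C) but 1 ∉ (C ∪ T) ∖ (Y ∪ T).

Only the reverse inclusion holds.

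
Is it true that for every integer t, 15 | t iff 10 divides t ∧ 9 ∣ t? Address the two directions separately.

Only the reverse direction holds.

(⟸) Suppose 10 ∣ t and 9 ∣ t. Any common multiple of 10 and 9 is a multiple of their lcm; here gcd(10, 9) = 1, so lcm(10, 9) = 10·9 = 90, so 90 ∣ t. Since 15 ∣ 90, it follows that 15 ∣ t.

(⟹) This fails: take t = 15. Certainly 15 ∣ 15, but 10 ∤ 15.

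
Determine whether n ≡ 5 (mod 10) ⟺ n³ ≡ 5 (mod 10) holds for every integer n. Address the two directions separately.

(←) Suppose n³ ≡ 5 (mod 10). The only residue r in {0, …, 9} with r³ ≡ 5 (mod 10) is r = 5, so n ≡ 5 (mod 10).

(→) Suppose n ≡ 5 (mod 10). Write n = 10j + 5. Then (10j + 5)³ = 1000j³ + 1500j² + 750j + 125 = 10(100j³ + 150j² + 75j + 12) + 5, so n³ ≡ 5 (mod 10).

Equivalent; both directions hold.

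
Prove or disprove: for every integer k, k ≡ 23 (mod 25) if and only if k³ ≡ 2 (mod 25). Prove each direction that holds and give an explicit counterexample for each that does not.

Neither direction holds.

(⇒) This fails: take k = 23. Then 23 ≡ 23 (mod 25), but 23³ = 12167 ≡ 17 (mod 25), not 2.

(⇐) This fails: take k = 3. Then 3³ = 27 ≡ 2 (mod 25), yet 3 ≡ 3 (mod 25), not 23.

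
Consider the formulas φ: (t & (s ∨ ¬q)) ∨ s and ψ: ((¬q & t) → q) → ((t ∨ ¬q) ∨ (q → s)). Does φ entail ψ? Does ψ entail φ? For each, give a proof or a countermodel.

(←) This fails. Under s = F, q = F, t = F, the left side is false but the right side is true.

(→) Assume the antecedent. If s is true, the consequent reduces to true regardless of the other variables. If s is false, the antecedent forces (s = F, q = F, t = T), and the consequent holds there. Either way the consequent holds.

Not equivalent: only (⇒) holds.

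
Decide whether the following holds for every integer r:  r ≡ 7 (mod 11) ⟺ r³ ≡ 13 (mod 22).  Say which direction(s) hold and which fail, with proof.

(⟹) This fails: take r = 18. Then 18 ≡ 7 (mod 11), but 18³ = 5832 ≡ 2 (mod 22), not 13.

(⟸) Conversely, the residues r modulo 22 with r³ ≡ 13 (mod 22) are exactly {7}, and each is ≡ 7 (mod 11).

Not equivalent: only (⇐) holds.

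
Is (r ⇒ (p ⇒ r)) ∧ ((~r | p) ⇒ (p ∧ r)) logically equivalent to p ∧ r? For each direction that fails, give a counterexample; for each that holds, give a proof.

Not equivalent: only (⇐) holds.

(→) This fails. Under p = F, r = T, the left side is true but the right side is false.

(←) Assume the antecedent. If p is true, the antecedent forces (p = T, r = T), and the consequent holds there. If p is false, the antecedent cannot hold. Either way the consequent holds.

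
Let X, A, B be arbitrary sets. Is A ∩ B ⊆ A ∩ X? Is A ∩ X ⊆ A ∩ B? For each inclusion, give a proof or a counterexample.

(⊆) This inclusion fails. Take X = ∅, A = {1}, B = {1}; then 1 ∈ A ∩ B but 1 ∉ A ∩ X.

(⊇) This inclusion fails. Take X = {1}, A = {1}, B = ∅; then 1 ∈ A ∩ X but 1 ∉ A ∩ B.

Neither inclusion holds.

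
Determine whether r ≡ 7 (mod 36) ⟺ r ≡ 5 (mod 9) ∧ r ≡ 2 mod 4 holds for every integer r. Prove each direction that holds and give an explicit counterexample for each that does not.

Both directions fail.

(→) This fails: r = 7 gives 7 ≡ 7 (mod 36) but 7 ≡ 7 (mod 9), so the conjunction on the right does not hold.

(←) This fails: r = 14 satisfies both congruences on the right (14 ≡ 5 mod 9 and 14 ≡ 2 mod 4) yet 14 ≡ 14 (mod 36), not 7.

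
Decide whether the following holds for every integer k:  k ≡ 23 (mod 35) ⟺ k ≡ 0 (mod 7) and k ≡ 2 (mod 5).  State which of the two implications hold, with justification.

Neither implication holds.

(→) This fails: k = 23 gives 23 ≡ 23 (mod 35) but 23 ≡ 2 (mod 7), so the conjunction on the right does not hold.

(←) This fails: k = 7 satisfies both congruences on the right (7 ≡ 0 mod 7 and 7 ≡ 2 mod 5) yet 7 ≡ 7 (mod 35), not 23.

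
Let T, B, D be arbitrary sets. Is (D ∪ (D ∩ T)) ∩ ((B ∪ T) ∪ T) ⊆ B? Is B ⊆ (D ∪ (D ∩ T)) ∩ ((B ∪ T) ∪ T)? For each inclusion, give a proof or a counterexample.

Neither inclusion holds.

(⊆) This inclusion fails. Take T = {1}, B = ∅, D = {1}; then 1 ∈ (D ∪ (D ∩ T)) ∩ ((B ∪ T) ∪ T) but 1 ∉ B.

(⊇) This inclusion fails. Take T = ∅, B = {1}, D = ∅; then 1 ∈ B but 1 ∉ (D ∪ (D ∩ T)) ∩ ((B ∪ T) ∪ T).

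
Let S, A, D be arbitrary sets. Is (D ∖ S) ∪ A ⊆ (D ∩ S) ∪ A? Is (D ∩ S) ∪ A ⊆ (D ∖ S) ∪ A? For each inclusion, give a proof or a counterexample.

Both inclusions fail.

(⊆) This inclusion fails. Take S = ∅, A = ∅, D = {1}; then 1 ∈ (D ∖ S) ∪ A but 1 ∉ (D ∩ S) ∪ A.

(⊇) This inclusion fails. Take S = {1}, A = ∅, D = {1}; then 1 ∈ (D ∩ S) ∪ A but 1 ∉ (D ∖ S) ∪ A.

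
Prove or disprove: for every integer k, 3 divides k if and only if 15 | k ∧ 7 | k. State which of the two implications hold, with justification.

Only the reverse direction holds.

Forward direction. This fails: take k = 3. Certainly 3 ∣ 3, but 15 ∤ 3.

Converse. Suppose 15 ∣ k and 7 ∣ k. Any common multiple of 15 and 7 is a multiple of their lcm; here gcd(15, 7) = 1, so lcm(15, 7) = 15·7 = 105, so 105 ∣ k. Since 3 ∣ 105, it follows that 3 ∣ k.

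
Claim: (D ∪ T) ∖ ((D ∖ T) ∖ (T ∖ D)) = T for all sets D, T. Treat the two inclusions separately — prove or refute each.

Forward inclusion. Let x ∈ (D ∪ T) ∖ ((D ∖ T) ∖ (T ∖ D)). Then either x ∈ T and x ∉ D; or x ∈ D ∩ T. In each case x ∈ T, so (D ∪ T) ∖ ((D ∖ T) ∖ (T ∖ D)) ⊆ T.

Reverse inclusion. Let x ∈ T. Then either x ∈ T and x ∉ D; or x ∈ D ∩ T. In each case x ∈ (D ∪ T) ∖ ((D ∖ T) ∖ (T ∖ D)), so T ⊆ (D ∪ T) ∖ ((D ∖ T) ∖ (T ∖ D)).

The two sets are equal.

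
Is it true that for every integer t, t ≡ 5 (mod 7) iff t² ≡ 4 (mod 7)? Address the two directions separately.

Not equivalent: only (⇒) holds.

Forward direction. Suppose t ≡ 5 (mod 7). Write t = 7j + 5. Then (7j + 5)² = 49j² + 70j + 25 = 7(7j² + 10j + 3) + 4, so t² ≡ 4 (mod 7).

Converse. This fails: take t = 2. Then 2² = 4 ≡ 4 (mod 7), yet 2 ≡ 2 (mod 7), not 5.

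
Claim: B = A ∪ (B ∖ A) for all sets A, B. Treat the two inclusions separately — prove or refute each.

Only the forward inclusion holds.

(⟸) This inclusion fails. Take A = {1}, B = ∅; then 1 ∈ A ∪ (B ∖ A) but 1 ∉ B.

(⟹) Let x ∈ B. Then either x ∈ B and x ∉ A; or x ∈ A ∩ B. In each case x ∈ A ∪ (B ∖ A), so B ⊆ A ∪ (B ∖ A).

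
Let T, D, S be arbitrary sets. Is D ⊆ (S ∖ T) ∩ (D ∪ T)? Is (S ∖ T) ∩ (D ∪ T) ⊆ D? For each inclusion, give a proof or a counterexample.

The sets are not equal: only the reverse inclusion holds.

(⟹) This inclusion fails. Take T = ∅, D = {1}, S = ∅; then 1 ∈ D but 1 ∉ (S ∖ T) ∩ (D ∪ T).

(⟸) Let x ∈ (S ∖ T) ∩ (D ∪ T). Then x ∈ D ∩ S and x ∉ T, from which x ∈ D.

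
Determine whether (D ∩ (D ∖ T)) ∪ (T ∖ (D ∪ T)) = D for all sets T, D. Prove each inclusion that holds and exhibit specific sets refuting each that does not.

The sets are not equal: only the forward inclusion holds.

Forward inclusion. Let x ∈ (D ∩ (D ∖ T)) ∪ (T ∖ (D ∪ T)). Then x ∈ D and x ∉ T, from which x ∈ D.

Reverse inclusion. This inclusion fails. Take T = {1}, D = {1}; then 1 ∈ D but 1 ∉ (D ∩ (D ∖ T)) ∪ (T ∖ (D ∪ T)).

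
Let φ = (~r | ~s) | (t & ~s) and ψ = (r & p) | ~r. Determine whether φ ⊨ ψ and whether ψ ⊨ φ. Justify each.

[⇒] This fails. Under s = F, r = T, t = F, p = F, the left side is true but the right side is false.

[⇐] This fails. Under s = T, r = T, t = F, p = T, the left side is false but the right side is true.

(⇒) fails and (⇐) fails.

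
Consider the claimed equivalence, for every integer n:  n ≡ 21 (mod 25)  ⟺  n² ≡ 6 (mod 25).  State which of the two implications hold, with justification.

Both directions fail.

[⇒] This fails: take n = 21. Then 21 ≡ 21 (mod 25), but 21² = 441 ≡ 16 (mod 25), not 6.

[⇐] This fails: take n = 9. Then 9² = 81 ≡ 6 (mod 25), yet 9 ≡ 9 (mod 25), not 21.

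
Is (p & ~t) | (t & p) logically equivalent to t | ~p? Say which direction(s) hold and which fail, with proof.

Neither implication holds.

[⇒] This fails. Under p = T, t = F, the left side is true but the right side is false.

[⇐] This fails. Under p = F, t = F, the left side is false but the right side is true.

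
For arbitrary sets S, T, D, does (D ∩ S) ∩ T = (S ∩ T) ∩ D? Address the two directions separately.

Reverse inclusion. Let x ∈ (S ∩ T) ∩ D. Then x ∈ S ∩ T ∩ D, from which x ∈ (D ∩ S) ∩ T.

Forward inclusion. Let x ∈ (D ∩ S) ∩ T. Then x ∈ S ∩ T ∩ D, from which x ∈ (S ∩ T) ∩ D.

The two sets are equal.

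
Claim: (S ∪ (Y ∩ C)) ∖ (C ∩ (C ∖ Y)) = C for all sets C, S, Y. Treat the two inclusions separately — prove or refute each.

Forward inclusion. This inclusion fails. Take C = ∅, S = {1}, Y = ∅; then 1 ∈ (S ∪ (Y ∩ C)) ∖ (C ∩ (C ∖ Y)) but 1 ∉ C.

Reverse inclusion. This inclusion fails. Take C = {1}, S = ∅, Y = ∅; then 1 ∈ C but 1 ∉ (S ∪ (Y ∩ C)) ∖ (C ∩ (C ∖ Y)).

Both inclusions fail.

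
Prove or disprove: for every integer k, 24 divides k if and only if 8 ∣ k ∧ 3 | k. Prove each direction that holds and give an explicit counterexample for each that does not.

Both directions hold; the statement is true.

[⇒] If 24 ∣ k, write k = 24q. Since 24 = 3·8, k = 8·(3q), so 8 ∣ k; and since 24 = 8·3, k = 3·(8q), so 3 ∣ k.

[⇐] Suppose 8 ∣ k and 3 ∣ k. Any common multiple of 8 and 3 is a multiple of their lcm; here gcd(8, 3) = 1, so lcm(8, 3) = 8·3 = 24, so 24 ∣ k.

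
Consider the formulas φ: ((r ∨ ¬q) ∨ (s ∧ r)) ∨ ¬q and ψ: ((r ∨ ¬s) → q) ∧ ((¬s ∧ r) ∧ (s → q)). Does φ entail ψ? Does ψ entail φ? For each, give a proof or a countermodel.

Forward direction. This fails. Under s = F, r = F, q = F, the left side is true but the right side is false.

Converse. Assume the antecedent. If s is true, the antecedent cannot hold. If s is false, the antecedent forces (s = F, r = T, q = T), and ((r ∨ ¬q) ∨ (s ∧ r)) ∨ ¬q holds there. Either way ((r ∨ ¬q) ∨ (s ∧ r)) ∨ ¬q holds.

The forward direction fails; the converse holds.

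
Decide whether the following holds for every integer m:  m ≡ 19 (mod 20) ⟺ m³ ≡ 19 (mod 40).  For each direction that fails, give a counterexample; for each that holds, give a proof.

(⇒) This fails: take m = 39. Then 39 ≡ 19 (mod 20), but 39³ = 59319 ≡ 39 (mod 40), not 19.

(⇐) Conversely, the residues r modulo 40 with r³ ≡ 19 (mod 40) are exactly {19}, and each is ≡ 19 (mod 20).

The forward direction fails; the converse holds.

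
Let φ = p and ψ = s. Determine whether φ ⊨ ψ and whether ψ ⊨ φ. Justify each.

Neither implication holds.

[⇒] This fails. Under p = T, s = F, the left side is true but the right side is false.

[⇐] This fails. Under p = F, s = T, the left side is false but the right side is true.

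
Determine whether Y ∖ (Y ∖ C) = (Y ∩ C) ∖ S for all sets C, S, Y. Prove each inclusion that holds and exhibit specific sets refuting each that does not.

Forward inclusion. This inclusion fails. Take C = {1}, S = {1}, Y = {1}; then 1 ∈ Y ∖ (Y ∖ C) but 1 ∉ (Y ∩ C) ∖ S.

Reverse inclusion. Let x ∈ (Y ∩ C) ∖ S. Then x ∈ C ∩ Y and x ∉ S, from which x ∈ Y ∖ (Y ∖ C).

Only the reverse inclusion holds.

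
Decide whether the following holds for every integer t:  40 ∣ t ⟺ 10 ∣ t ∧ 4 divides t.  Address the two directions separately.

(⟹) If 40 ∣ t, write t = 40q. Since 40 = 4·10, t = 10·(4q), so 10 ∣ t; and since 40 = 10·4, t = 4·(10q), so 4 ∣ t.

(⟸) This fails: take t = 20. Both 10 ∣ 20 and 4 ∣ 20, yet 20 is not a multiple of 40 (since 20 = 0·40 + 20), so 40 ∤ 20.

The forward direction holds; the converse fails.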